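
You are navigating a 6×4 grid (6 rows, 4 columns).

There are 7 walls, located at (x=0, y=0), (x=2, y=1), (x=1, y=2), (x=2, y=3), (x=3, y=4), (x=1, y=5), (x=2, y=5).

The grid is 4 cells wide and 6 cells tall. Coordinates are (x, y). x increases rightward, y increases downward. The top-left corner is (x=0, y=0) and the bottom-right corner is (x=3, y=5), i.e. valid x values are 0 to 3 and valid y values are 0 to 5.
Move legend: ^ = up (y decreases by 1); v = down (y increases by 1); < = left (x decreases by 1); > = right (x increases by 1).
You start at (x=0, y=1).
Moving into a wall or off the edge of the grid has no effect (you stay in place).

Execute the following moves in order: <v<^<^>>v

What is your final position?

Answer: Final position: (x=1, y=1)

Derivation:
Start: (x=0, y=1)
  < (left): blocked, stay at (x=0, y=1)
  v (down): (x=0, y=1) -> (x=0, y=2)
  < (left): blocked, stay at (x=0, y=2)
  ^ (up): (x=0, y=2) -> (x=0, y=1)
  < (left): blocked, stay at (x=0, y=1)
  ^ (up): blocked, stay at (x=0, y=1)
  > (right): (x=0, y=1) -> (x=1, y=1)
  > (right): blocked, stay at (x=1, y=1)
  v (down): blocked, stay at (x=1, y=1)
Final: (x=1, y=1)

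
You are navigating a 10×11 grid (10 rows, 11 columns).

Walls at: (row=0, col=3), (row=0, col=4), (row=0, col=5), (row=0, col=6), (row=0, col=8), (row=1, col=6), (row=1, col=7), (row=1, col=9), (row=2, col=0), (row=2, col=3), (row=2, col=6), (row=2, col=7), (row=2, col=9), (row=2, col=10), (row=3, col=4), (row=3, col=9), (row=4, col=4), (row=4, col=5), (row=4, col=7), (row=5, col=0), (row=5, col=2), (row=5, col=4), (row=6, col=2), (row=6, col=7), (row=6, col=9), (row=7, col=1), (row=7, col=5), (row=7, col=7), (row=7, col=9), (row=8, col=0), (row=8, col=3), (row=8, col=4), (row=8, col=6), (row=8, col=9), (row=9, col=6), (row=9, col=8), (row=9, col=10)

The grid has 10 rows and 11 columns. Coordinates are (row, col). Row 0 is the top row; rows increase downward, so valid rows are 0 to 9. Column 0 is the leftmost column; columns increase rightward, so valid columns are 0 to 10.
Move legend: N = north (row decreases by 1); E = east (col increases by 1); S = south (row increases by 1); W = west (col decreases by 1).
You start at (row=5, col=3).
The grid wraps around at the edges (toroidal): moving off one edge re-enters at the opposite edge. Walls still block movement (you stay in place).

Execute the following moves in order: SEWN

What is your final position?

Start: (row=5, col=3)
  S (south): (row=5, col=3) -> (row=6, col=3)
  E (east): (row=6, col=3) -> (row=6, col=4)
  W (west): (row=6, col=4) -> (row=6, col=3)
  N (north): (row=6, col=3) -> (row=5, col=3)
Final: (row=5, col=3)

Answer: Final position: (row=5, col=3)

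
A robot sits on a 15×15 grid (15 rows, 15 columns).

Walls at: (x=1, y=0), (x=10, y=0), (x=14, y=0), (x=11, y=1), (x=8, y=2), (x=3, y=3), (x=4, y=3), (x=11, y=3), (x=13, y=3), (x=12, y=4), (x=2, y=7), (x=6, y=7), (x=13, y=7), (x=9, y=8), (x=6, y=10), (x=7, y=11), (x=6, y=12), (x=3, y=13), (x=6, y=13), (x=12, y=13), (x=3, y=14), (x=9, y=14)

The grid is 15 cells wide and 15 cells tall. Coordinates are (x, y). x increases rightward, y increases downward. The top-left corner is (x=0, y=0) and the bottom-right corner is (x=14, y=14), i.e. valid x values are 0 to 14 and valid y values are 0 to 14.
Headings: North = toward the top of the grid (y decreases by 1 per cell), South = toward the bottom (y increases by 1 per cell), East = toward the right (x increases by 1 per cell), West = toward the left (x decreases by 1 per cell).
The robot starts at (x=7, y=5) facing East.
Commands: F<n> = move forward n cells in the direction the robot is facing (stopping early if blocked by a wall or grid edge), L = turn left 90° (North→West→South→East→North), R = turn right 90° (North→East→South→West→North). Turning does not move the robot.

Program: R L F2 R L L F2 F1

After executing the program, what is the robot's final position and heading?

Start: (x=7, y=5), facing East
  R: turn right, now facing South
  L: turn left, now facing East
  F2: move forward 2, now at (x=9, y=5)
  R: turn right, now facing South
  L: turn left, now facing East
  L: turn left, now facing North
  F2: move forward 2, now at (x=9, y=3)
  F1: move forward 1, now at (x=9, y=2)
Final: (x=9, y=2), facing North

Answer: Final position: (x=9, y=2), facing North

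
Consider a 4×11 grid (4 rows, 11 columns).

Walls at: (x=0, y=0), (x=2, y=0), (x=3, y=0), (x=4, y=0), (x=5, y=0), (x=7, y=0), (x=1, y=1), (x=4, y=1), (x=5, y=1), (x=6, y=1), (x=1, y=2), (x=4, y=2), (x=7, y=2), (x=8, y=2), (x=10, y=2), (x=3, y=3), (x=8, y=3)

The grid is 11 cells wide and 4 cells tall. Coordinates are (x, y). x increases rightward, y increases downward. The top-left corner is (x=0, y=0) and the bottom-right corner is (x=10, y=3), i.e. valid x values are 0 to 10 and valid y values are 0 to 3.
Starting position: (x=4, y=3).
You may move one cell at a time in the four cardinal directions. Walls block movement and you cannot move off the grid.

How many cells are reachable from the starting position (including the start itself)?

Answer: Reachable cells: 6

Derivation:
BFS flood-fill from (x=4, y=3):
  Distance 0: (x=4, y=3)
  Distance 1: (x=5, y=3)
  Distance 2: (x=5, y=2), (x=6, y=3)
  Distance 3: (x=6, y=2), (x=7, y=3)
Total reachable: 6 (grid has 27 open cells total)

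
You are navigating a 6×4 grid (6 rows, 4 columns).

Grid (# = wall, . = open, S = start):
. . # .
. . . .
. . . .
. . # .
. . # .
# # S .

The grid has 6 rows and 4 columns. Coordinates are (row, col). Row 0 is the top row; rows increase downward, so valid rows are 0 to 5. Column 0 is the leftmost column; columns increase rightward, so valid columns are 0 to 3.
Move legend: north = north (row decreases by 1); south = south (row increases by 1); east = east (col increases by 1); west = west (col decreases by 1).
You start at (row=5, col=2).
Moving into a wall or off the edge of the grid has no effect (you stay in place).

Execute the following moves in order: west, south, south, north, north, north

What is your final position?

Start: (row=5, col=2)
  west (west): blocked, stay at (row=5, col=2)
  south (south): blocked, stay at (row=5, col=2)
  south (south): blocked, stay at (row=5, col=2)
  [×3]north (north): blocked, stay at (row=5, col=2)
Final: (row=5, col=2)

Answer: Final position: (row=5, col=2)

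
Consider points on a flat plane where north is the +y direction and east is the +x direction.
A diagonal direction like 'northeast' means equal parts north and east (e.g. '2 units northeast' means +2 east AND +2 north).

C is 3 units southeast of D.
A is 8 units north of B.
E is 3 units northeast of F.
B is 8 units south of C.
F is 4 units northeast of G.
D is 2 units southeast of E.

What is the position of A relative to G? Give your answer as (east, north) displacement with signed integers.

Place G at the origin (east=0, north=0).
  F is 4 units northeast of G: delta (east=+4, north=+4); F at (east=4, north=4).
  E is 3 units northeast of F: delta (east=+3, north=+3); E at (east=7, north=7).
  D is 2 units southeast of E: delta (east=+2, north=-2); D at (east=9, north=5).
  C is 3 units southeast of D: delta (east=+3, north=-3); C at (east=12, north=2).
  B is 8 units south of C: delta (east=+0, north=-8); B at (east=12, north=-6).
  A is 8 units north of B: delta (east=+0, north=+8); A at (east=12, north=2).
Therefore A relative to G: (east=12, north=2).

Answer: A is at (east=12, north=2) relative to G.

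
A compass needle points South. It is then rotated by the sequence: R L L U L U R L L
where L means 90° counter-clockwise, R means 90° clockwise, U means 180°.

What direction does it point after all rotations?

Answer: Final heading: West

Derivation:
Start: South
  R (right (90° clockwise)) -> West
  L (left (90° counter-clockwise)) -> South
  L (left (90° counter-clockwise)) -> East
  U (U-turn (180°)) -> West
  L (left (90° counter-clockwise)) -> South
  U (U-turn (180°)) -> North
  R (right (90° clockwise)) -> East
  L (left (90° counter-clockwise)) -> North
  L (left (90° counter-clockwise)) -> West
Final: West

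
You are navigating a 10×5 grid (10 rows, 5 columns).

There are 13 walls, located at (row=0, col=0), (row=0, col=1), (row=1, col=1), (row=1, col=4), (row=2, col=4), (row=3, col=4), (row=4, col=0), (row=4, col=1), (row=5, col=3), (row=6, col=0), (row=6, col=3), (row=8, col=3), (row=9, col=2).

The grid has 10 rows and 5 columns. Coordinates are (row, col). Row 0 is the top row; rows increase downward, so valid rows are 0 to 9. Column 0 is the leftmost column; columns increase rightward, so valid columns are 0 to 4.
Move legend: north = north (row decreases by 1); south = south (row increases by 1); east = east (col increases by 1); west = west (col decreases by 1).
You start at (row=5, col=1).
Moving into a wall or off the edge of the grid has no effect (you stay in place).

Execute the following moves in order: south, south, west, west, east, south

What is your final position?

Start: (row=5, col=1)
  south (south): (row=5, col=1) -> (row=6, col=1)
  south (south): (row=6, col=1) -> (row=7, col=1)
  west (west): (row=7, col=1) -> (row=7, col=0)
  west (west): blocked, stay at (row=7, col=0)
  east (east): (row=7, col=0) -> (row=7, col=1)
  south (south): (row=7, col=1) -> (row=8, col=1)
Final: (row=8, col=1)

Answer: Final position: (row=8, col=1)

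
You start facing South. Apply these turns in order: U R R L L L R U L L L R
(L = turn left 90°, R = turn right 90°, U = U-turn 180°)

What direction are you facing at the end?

Start: South
  U (U-turn (180°)) -> North
  R (right (90° clockwise)) -> East
  R (right (90° clockwise)) -> South
  L (left (90° counter-clockwise)) -> East
  L (left (90° counter-clockwise)) -> North
  L (left (90° counter-clockwise)) -> West
  R (right (90° clockwise)) -> North
  U (U-turn (180°)) -> South
  L (left (90° counter-clockwise)) -> East
  L (left (90° counter-clockwise)) -> North
  L (left (90° counter-clockwise)) -> West
  R (right (90° clockwise)) -> North
Final: North

Answer: Final heading: North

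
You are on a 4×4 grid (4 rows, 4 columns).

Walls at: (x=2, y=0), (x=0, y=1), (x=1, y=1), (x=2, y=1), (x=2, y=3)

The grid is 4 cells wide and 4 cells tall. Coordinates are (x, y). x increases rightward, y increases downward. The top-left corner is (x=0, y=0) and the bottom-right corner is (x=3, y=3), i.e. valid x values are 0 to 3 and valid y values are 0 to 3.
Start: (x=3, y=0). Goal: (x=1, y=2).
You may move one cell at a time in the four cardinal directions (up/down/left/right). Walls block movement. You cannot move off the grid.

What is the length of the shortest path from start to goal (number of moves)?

Answer: Shortest path length: 4

Derivation:
BFS from (x=3, y=0) until reaching (x=1, y=2):
  Distance 0: (x=3, y=0)
  Distance 1: (x=3, y=1)
  Distance 2: (x=3, y=2)
  Distance 3: (x=2, y=2), (x=3, y=3)
  Distance 4: (x=1, y=2)  <- goal reached here
One shortest path (4 moves): (x=3, y=0) -> (x=3, y=1) -> (x=3, y=2) -> (x=2, y=2) -> (x=1, y=2)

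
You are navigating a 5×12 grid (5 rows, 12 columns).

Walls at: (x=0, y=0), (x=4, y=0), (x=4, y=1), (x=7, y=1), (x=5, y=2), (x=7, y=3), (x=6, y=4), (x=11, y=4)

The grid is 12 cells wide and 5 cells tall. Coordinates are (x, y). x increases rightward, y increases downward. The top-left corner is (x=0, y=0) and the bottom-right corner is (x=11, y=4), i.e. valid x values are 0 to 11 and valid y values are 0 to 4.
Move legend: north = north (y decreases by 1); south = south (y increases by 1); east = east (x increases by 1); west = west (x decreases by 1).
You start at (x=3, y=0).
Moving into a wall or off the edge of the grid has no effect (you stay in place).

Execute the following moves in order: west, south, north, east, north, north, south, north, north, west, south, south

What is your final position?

Start: (x=3, y=0)
  west (west): (x=3, y=0) -> (x=2, y=0)
  south (south): (x=2, y=0) -> (x=2, y=1)
  north (north): (x=2, y=1) -> (x=2, y=0)
  east (east): (x=2, y=0) -> (x=3, y=0)
  north (north): blocked, stay at (x=3, y=0)
  north (north): blocked, stay at (x=3, y=0)
  south (south): (x=3, y=0) -> (x=3, y=1)
  north (north): (x=3, y=1) -> (x=3, y=0)
  north (north): blocked, stay at (x=3, y=0)
  west (west): (x=3, y=0) -> (x=2, y=0)
  south (south): (x=2, y=0) -> (x=2, y=1)
  south (south): (x=2, y=1) -> (x=2, y=2)
Final: (x=2, y=2)

Answer: Final position: (x=2, y=2)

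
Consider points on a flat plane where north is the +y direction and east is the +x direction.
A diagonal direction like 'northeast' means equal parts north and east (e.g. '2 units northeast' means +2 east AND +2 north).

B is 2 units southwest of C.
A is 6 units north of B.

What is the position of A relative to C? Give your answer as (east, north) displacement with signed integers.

Answer: A is at (east=-2, north=4) relative to C.

Derivation:
Place C at the origin (east=0, north=0).
  B is 2 units southwest of C: delta (east=-2, north=-2); B at (east=-2, north=-2).
  A is 6 units north of B: delta (east=+0, north=+6); A at (east=-2, north=4).
Therefore A relative to C: (east=-2, north=4).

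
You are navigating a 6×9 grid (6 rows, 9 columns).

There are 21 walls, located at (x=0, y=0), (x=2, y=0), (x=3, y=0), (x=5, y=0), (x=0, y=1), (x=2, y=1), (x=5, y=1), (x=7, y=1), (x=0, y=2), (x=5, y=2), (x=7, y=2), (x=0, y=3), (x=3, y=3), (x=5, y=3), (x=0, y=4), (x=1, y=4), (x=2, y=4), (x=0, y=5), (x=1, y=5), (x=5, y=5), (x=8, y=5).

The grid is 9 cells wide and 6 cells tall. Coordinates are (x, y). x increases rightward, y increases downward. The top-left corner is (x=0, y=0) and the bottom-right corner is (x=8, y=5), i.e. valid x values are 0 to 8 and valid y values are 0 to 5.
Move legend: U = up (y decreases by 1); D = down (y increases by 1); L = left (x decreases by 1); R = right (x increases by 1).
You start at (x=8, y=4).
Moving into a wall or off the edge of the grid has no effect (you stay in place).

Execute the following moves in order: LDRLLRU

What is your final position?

Start: (x=8, y=4)
  L (left): (x=8, y=4) -> (x=7, y=4)
  D (down): (x=7, y=4) -> (x=7, y=5)
  R (right): blocked, stay at (x=7, y=5)
  L (left): (x=7, y=5) -> (x=6, y=5)
  L (left): blocked, stay at (x=6, y=5)
  R (right): (x=6, y=5) -> (x=7, y=5)
  U (up): (x=7, y=5) -> (x=7, y=4)
Final: (x=7, y=4)

Answer: Final position: (x=7, y=4)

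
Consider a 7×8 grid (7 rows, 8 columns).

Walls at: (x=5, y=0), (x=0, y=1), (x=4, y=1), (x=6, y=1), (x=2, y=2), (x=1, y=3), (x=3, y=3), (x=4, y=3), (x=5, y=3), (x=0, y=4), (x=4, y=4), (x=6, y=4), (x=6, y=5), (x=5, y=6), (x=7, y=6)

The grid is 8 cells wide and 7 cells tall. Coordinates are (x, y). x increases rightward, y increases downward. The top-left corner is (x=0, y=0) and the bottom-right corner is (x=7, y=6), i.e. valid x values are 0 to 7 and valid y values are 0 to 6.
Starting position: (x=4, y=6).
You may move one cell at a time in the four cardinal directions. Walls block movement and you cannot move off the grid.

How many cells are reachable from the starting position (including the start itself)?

Answer: Reachable cells: 16

Derivation:
BFS flood-fill from (x=4, y=6):
  Distance 0: (x=4, y=6)
  Distance 1: (x=4, y=5), (x=3, y=6)
  Distance 2: (x=3, y=5), (x=5, y=5), (x=2, y=6)
  Distance 3: (x=3, y=4), (x=5, y=4), (x=2, y=5), (x=1, y=6)
  Distance 4: (x=2, y=4), (x=1, y=5), (x=0, y=6)
  Distance 5: (x=2, y=3), (x=1, y=4), (x=0, y=5)
Total reachable: 16 (grid has 41 open cells total)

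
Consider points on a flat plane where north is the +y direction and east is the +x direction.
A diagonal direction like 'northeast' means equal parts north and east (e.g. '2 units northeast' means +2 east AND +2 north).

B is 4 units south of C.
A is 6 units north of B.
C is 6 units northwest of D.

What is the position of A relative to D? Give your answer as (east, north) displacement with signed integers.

Place D at the origin (east=0, north=0).
  C is 6 units northwest of D: delta (east=-6, north=+6); C at (east=-6, north=6).
  B is 4 units south of C: delta (east=+0, north=-4); B at (east=-6, north=2).
  A is 6 units north of B: delta (east=+0, north=+6); A at (east=-6, north=8).
Therefore A relative to D: (east=-6, north=8).

Answer: A is at (east=-6, north=8) relative to D.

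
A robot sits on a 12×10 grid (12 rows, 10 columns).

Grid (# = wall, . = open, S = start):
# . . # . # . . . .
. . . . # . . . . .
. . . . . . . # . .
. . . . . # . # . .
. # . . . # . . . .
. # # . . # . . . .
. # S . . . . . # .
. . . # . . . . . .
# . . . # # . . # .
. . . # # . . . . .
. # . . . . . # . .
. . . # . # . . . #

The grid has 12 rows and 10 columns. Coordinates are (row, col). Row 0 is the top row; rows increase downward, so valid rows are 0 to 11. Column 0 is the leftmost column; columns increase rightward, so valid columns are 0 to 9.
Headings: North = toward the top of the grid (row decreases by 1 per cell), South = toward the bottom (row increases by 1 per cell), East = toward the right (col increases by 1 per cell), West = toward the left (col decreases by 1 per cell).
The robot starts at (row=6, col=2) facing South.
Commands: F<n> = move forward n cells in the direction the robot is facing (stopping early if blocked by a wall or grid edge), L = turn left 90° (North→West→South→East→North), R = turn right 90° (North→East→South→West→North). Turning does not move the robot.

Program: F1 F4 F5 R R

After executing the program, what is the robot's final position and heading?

Answer: Final position: (row=11, col=2), facing North

Derivation:
Start: (row=6, col=2), facing South
  F1: move forward 1, now at (row=7, col=2)
  F4: move forward 4, now at (row=11, col=2)
  F5: move forward 0/5 (blocked), now at (row=11, col=2)
  R: turn right, now facing West
  R: turn right, now facing North
Final: (row=11, col=2), facing North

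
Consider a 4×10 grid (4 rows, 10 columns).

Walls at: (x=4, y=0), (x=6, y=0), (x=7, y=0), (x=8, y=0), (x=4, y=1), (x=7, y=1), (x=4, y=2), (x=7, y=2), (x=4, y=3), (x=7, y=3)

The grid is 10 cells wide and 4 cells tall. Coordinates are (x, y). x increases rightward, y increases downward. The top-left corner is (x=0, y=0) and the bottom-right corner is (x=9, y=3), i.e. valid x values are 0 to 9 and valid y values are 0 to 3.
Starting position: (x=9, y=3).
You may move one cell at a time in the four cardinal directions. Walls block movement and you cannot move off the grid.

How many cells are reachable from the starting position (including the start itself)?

Answer: Reachable cells: 7

Derivation:
BFS flood-fill from (x=9, y=3):
  Distance 0: (x=9, y=3)
  Distance 1: (x=9, y=2), (x=8, y=3)
  Distance 2: (x=9, y=1), (x=8, y=2)
  Distance 3: (x=9, y=0), (x=8, y=1)
Total reachable: 7 (grid has 30 open cells total)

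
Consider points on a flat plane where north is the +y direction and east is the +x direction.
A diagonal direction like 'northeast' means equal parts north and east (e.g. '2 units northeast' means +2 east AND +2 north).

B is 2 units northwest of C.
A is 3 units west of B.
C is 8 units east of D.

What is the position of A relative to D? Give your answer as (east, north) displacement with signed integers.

Place D at the origin (east=0, north=0).
  C is 8 units east of D: delta (east=+8, north=+0); C at (east=8, north=0).
  B is 2 units northwest of C: delta (east=-2, north=+2); B at (east=6, north=2).
  A is 3 units west of B: delta (east=-3, north=+0); A at (east=3, north=2).
Therefore A relative to D: (east=3, north=2).

Answer: A is at (east=3, north=2) relative to D.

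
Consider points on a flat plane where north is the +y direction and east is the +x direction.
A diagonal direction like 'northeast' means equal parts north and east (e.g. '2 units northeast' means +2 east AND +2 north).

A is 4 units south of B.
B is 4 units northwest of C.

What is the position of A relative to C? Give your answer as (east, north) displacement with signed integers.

Answer: A is at (east=-4, north=0) relative to C.

Derivation:
Place C at the origin (east=0, north=0).
  B is 4 units northwest of C: delta (east=-4, north=+4); B at (east=-4, north=4).
  A is 4 units south of B: delta (east=+0, north=-4); A at (east=-4, north=0).
Therefore A relative to C: (east=-4, north=0).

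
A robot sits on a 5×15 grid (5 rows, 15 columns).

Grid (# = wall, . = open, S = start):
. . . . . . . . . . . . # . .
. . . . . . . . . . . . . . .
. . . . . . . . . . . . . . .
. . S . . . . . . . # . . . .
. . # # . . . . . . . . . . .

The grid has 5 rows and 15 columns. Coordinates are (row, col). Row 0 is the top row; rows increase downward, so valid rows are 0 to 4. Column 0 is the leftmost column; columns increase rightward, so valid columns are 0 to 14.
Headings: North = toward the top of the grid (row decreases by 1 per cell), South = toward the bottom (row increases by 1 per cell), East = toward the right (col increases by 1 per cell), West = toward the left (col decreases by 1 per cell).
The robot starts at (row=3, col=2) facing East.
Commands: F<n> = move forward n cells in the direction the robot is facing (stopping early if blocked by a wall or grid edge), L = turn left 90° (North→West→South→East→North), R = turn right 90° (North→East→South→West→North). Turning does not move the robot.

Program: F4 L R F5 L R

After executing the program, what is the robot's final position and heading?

Start: (row=3, col=2), facing East
  F4: move forward 4, now at (row=3, col=6)
  L: turn left, now facing North
  R: turn right, now facing East
  F5: move forward 3/5 (blocked), now at (row=3, col=9)
  L: turn left, now facing North
  R: turn right, now facing East
Final: (row=3, col=9), facing East

Answer: Final position: (row=3, col=9), facing East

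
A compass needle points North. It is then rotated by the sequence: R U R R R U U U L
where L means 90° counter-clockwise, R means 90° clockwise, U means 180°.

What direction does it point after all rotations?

Answer: Final heading: West

Derivation:
Start: North
  R (right (90° clockwise)) -> East
  U (U-turn (180°)) -> West
  R (right (90° clockwise)) -> North
  R (right (90° clockwise)) -> East
  R (right (90° clockwise)) -> South
  U (U-turn (180°)) -> North
  U (U-turn (180°)) -> South
  U (U-turn (180°)) -> North
  L (left (90° counter-clockwise)) -> West
Final: West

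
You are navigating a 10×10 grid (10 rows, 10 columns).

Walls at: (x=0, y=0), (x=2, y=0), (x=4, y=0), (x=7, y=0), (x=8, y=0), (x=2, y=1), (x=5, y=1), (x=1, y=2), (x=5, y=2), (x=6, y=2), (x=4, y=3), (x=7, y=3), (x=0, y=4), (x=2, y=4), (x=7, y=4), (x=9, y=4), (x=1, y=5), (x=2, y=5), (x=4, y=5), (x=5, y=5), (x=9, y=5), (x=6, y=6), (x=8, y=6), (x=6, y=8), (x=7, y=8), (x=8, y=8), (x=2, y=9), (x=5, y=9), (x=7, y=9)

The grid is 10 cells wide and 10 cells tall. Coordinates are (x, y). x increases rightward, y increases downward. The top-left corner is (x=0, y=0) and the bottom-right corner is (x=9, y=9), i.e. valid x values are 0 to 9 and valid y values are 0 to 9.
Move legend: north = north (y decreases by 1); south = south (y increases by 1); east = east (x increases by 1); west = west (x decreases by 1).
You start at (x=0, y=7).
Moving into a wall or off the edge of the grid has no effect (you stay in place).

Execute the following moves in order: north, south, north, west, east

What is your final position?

Answer: Final position: (x=1, y=6)

Derivation:
Start: (x=0, y=7)
  north (north): (x=0, y=7) -> (x=0, y=6)
  south (south): (x=0, y=6) -> (x=0, y=7)
  north (north): (x=0, y=7) -> (x=0, y=6)
  west (west): blocked, stay at (x=0, y=6)
  east (east): (x=0, y=6) -> (x=1, y=6)
Final: (x=1, y=6)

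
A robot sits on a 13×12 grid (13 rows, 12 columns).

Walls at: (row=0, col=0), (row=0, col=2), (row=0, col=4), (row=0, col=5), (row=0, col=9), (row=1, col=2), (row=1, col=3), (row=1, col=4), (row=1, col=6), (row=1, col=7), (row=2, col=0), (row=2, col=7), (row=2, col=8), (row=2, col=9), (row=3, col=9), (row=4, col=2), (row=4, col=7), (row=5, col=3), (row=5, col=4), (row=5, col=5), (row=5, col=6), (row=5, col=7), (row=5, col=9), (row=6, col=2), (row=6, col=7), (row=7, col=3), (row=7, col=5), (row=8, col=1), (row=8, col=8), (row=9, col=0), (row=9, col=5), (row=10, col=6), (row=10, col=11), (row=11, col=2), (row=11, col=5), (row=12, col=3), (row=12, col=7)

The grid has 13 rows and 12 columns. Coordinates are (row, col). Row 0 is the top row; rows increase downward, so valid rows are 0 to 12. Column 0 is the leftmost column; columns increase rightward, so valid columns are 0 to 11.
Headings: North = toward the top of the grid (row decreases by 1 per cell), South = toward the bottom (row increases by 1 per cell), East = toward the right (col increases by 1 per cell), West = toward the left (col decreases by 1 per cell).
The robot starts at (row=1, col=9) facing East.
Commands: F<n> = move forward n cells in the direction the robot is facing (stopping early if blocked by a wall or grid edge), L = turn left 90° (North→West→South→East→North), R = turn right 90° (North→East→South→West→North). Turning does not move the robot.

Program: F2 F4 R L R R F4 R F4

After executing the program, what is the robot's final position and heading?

Answer: Final position: (row=0, col=8), facing North

Derivation:
Start: (row=1, col=9), facing East
  F2: move forward 2, now at (row=1, col=11)
  F4: move forward 0/4 (blocked), now at (row=1, col=11)
  R: turn right, now facing South
  L: turn left, now facing East
  R: turn right, now facing South
  R: turn right, now facing West
  F4: move forward 3/4 (blocked), now at (row=1, col=8)
  R: turn right, now facing North
  F4: move forward 1/4 (blocked), now at (row=0, col=8)
Final: (row=0, col=8), facing North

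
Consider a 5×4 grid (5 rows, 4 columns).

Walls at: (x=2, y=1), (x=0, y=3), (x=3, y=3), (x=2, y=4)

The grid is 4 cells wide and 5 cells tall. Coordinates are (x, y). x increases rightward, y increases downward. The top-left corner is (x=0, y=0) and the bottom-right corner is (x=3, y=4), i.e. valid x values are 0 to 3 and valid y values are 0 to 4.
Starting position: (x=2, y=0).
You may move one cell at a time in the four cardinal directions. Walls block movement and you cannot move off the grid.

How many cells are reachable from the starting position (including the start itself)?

Answer: Reachable cells: 15

Derivation:
BFS flood-fill from (x=2, y=0):
  Distance 0: (x=2, y=0)
  Distance 1: (x=1, y=0), (x=3, y=0)
  Distance 2: (x=0, y=0), (x=1, y=1), (x=3, y=1)
  Distance 3: (x=0, y=1), (x=1, y=2), (x=3, y=2)
  Distance 4: (x=0, y=2), (x=2, y=2), (x=1, y=3)
  Distance 5: (x=2, y=3), (x=1, y=4)
  Distance 6: (x=0, y=4)
Total reachable: 15 (grid has 16 open cells total)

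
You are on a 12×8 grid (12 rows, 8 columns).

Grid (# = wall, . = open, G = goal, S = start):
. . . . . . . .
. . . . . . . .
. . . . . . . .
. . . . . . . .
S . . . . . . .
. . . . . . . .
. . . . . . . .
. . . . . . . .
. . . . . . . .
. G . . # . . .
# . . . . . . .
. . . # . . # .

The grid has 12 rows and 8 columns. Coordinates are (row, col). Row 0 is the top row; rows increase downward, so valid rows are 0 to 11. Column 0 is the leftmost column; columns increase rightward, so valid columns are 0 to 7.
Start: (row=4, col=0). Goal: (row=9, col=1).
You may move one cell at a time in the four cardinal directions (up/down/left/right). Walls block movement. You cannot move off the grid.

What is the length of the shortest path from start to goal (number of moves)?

Answer: Shortest path length: 6

Derivation:
BFS from (row=4, col=0) until reaching (row=9, col=1):
  Distance 0: (row=4, col=0)
  Distance 1: (row=3, col=0), (row=4, col=1), (row=5, col=0)
  Distance 2: (row=2, col=0), (row=3, col=1), (row=4, col=2), (row=5, col=1), (row=6, col=0)
  Distance 3: (row=1, col=0), (row=2, col=1), (row=3, col=2), (row=4, col=3), (row=5, col=2), (row=6, col=1), (row=7, col=0)
  Distance 4: (row=0, col=0), (row=1, col=1), (row=2, col=2), (row=3, col=3), (row=4, col=4), (row=5, col=3), (row=6, col=2), (row=7, col=1), (row=8, col=0)
  Distance 5: (row=0, col=1), (row=1, col=2), (row=2, col=3), (row=3, col=4), (row=4, col=5), (row=5, col=4), (row=6, col=3), (row=7, col=2), (row=8, col=1), (row=9, col=0)
  Distance 6: (row=0, col=2), (row=1, col=3), (row=2, col=4), (row=3, col=5), (row=4, col=6), (row=5, col=5), (row=6, col=4), (row=7, col=3), (row=8, col=2), (row=9, col=1)  <- goal reached here
One shortest path (6 moves): (row=4, col=0) -> (row=4, col=1) -> (row=5, col=1) -> (row=6, col=1) -> (row=7, col=1) -> (row=8, col=1) -> (row=9, col=1)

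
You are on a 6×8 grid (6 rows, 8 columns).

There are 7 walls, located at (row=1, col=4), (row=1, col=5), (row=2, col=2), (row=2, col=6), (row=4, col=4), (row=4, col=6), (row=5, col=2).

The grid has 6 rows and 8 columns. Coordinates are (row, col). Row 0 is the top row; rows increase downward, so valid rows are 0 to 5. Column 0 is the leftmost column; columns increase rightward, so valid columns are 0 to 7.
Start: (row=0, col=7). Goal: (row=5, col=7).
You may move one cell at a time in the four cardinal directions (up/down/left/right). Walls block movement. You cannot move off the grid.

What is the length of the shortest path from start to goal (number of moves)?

Answer: Shortest path length: 5

Derivation:
BFS from (row=0, col=7) until reaching (row=5, col=7):
  Distance 0: (row=0, col=7)
  Distance 1: (row=0, col=6), (row=1, col=7)
  Distance 2: (row=0, col=5), (row=1, col=6), (row=2, col=7)
  Distance 3: (row=0, col=4), (row=3, col=7)
  Distance 4: (row=0, col=3), (row=3, col=6), (row=4, col=7)
  Distance 5: (row=0, col=2), (row=1, col=3), (row=3, col=5), (row=5, col=7)  <- goal reached here
One shortest path (5 moves): (row=0, col=7) -> (row=1, col=7) -> (row=2, col=7) -> (row=3, col=7) -> (row=4, col=7) -> (row=5, col=7)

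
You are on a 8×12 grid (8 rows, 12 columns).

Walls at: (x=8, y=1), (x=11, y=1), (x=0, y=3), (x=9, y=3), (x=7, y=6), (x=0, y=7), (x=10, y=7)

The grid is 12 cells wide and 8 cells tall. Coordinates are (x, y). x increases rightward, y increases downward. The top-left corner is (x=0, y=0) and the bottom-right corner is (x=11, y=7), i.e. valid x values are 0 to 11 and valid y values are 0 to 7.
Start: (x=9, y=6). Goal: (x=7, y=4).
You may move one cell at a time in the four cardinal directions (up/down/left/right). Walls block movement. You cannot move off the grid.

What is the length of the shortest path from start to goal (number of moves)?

Answer: Shortest path length: 4

Derivation:
BFS from (x=9, y=6) until reaching (x=7, y=4):
  Distance 0: (x=9, y=6)
  Distance 1: (x=9, y=5), (x=8, y=6), (x=10, y=6), (x=9, y=7)
  Distance 2: (x=9, y=4), (x=8, y=5), (x=10, y=5), (x=11, y=6), (x=8, y=7)
  Distance 3: (x=8, y=4), (x=10, y=4), (x=7, y=5), (x=11, y=5), (x=7, y=7), (x=11, y=7)
  Distance 4: (x=8, y=3), (x=10, y=3), (x=7, y=4), (x=11, y=4), (x=6, y=5), (x=6, y=7)  <- goal reached here
One shortest path (4 moves): (x=9, y=6) -> (x=8, y=6) -> (x=8, y=5) -> (x=7, y=5) -> (x=7, y=4)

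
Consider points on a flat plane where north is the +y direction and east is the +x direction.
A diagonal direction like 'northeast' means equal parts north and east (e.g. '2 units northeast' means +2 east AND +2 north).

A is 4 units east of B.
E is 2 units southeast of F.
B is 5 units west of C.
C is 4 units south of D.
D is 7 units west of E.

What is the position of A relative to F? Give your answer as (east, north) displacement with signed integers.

Answer: A is at (east=-6, north=-6) relative to F.

Derivation:
Place F at the origin (east=0, north=0).
  E is 2 units southeast of F: delta (east=+2, north=-2); E at (east=2, north=-2).
  D is 7 units west of E: delta (east=-7, north=+0); D at (east=-5, north=-2).
  C is 4 units south of D: delta (east=+0, north=-4); C at (east=-5, north=-6).
  B is 5 units west of C: delta (east=-5, north=+0); B at (east=-10, north=-6).
  A is 4 units east of B: delta (east=+4, north=+0); A at (east=-6, north=-6).
Therefore A relative to F: (east=-6, north=-6).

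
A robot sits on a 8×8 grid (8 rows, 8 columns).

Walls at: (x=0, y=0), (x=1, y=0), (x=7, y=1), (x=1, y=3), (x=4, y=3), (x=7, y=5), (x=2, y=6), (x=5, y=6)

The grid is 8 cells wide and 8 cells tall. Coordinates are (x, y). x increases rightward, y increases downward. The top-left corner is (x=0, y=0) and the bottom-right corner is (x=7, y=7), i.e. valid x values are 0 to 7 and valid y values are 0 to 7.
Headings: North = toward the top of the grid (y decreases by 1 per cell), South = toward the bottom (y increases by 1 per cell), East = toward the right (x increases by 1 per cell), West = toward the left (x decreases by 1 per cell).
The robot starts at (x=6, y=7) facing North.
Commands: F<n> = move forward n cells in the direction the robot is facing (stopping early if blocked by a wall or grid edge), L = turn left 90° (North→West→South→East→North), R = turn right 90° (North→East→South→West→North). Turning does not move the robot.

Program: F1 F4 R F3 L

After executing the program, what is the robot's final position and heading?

Answer: Final position: (x=7, y=2), facing North

Derivation:
Start: (x=6, y=7), facing North
  F1: move forward 1, now at (x=6, y=6)
  F4: move forward 4, now at (x=6, y=2)
  R: turn right, now facing East
  F3: move forward 1/3 (blocked), now at (x=7, y=2)
  L: turn left, now facing North
Final: (x=7, y=2), facing North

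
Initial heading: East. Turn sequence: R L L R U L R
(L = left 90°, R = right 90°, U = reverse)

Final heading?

Start: East
  R (right (90° clockwise)) -> South
  L (left (90° counter-clockwise)) -> East
  L (left (90° counter-clockwise)) -> North
  R (right (90° clockwise)) -> East
  U (U-turn (180°)) -> West
  L (left (90° counter-clockwise)) -> South
  R (right (90° clockwise)) -> West
Final: West

Answer: Final heading: West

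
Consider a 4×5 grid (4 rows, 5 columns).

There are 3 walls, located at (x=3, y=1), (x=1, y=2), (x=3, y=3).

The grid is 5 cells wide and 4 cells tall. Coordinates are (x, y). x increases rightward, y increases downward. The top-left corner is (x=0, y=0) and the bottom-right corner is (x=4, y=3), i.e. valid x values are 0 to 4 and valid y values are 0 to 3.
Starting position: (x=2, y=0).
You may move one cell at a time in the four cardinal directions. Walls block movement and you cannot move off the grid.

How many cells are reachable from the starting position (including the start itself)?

BFS flood-fill from (x=2, y=0):
  Distance 0: (x=2, y=0)
  Distance 1: (x=1, y=0), (x=3, y=0), (x=2, y=1)
  Distance 2: (x=0, y=0), (x=4, y=0), (x=1, y=1), (x=2, y=2)
  Distance 3: (x=0, y=1), (x=4, y=1), (x=3, y=2), (x=2, y=3)
  Distance 4: (x=0, y=2), (x=4, y=2), (x=1, y=3)
  Distance 5: (x=0, y=3), (x=4, y=3)
Total reachable: 17 (grid has 17 open cells total)

Answer: Reachable cells: 17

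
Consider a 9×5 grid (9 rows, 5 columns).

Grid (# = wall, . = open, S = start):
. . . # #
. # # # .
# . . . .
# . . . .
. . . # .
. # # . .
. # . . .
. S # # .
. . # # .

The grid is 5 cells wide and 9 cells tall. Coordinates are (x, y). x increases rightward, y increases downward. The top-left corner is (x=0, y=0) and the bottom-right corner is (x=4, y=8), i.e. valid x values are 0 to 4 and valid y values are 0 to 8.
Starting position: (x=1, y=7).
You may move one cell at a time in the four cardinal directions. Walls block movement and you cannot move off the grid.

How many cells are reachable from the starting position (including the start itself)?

Answer: Reachable cells: 26

Derivation:
BFS flood-fill from (x=1, y=7):
  Distance 0: (x=1, y=7)
  Distance 1: (x=0, y=7), (x=1, y=8)
  Distance 2: (x=0, y=6), (x=0, y=8)
  Distance 3: (x=0, y=5)
  Distance 4: (x=0, y=4)
  Distance 5: (x=1, y=4)
  Distance 6: (x=1, y=3), (x=2, y=4)
  Distance 7: (x=1, y=2), (x=2, y=3)
  Distance 8: (x=2, y=2), (x=3, y=3)
  Distance 9: (x=3, y=2), (x=4, y=3)
  Distance 10: (x=4, y=2), (x=4, y=4)
  Distance 11: (x=4, y=1), (x=4, y=5)
  Distance 12: (x=3, y=5), (x=4, y=6)
  Distance 13: (x=3, y=6), (x=4, y=7)
  Distance 14: (x=2, y=6), (x=4, y=8)
Total reachable: 26 (grid has 30 open cells total)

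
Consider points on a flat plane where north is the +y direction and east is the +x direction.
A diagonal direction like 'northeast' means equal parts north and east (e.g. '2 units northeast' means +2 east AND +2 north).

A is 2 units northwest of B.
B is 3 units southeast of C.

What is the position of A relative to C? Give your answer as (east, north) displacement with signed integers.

Place C at the origin (east=0, north=0).
  B is 3 units southeast of C: delta (east=+3, north=-3); B at (east=3, north=-3).
  A is 2 units northwest of B: delta (east=-2, north=+2); A at (east=1, north=-1).
Therefore A relative to C: (east=1, north=-1).

Answer: A is at (east=1, north=-1) relative to C.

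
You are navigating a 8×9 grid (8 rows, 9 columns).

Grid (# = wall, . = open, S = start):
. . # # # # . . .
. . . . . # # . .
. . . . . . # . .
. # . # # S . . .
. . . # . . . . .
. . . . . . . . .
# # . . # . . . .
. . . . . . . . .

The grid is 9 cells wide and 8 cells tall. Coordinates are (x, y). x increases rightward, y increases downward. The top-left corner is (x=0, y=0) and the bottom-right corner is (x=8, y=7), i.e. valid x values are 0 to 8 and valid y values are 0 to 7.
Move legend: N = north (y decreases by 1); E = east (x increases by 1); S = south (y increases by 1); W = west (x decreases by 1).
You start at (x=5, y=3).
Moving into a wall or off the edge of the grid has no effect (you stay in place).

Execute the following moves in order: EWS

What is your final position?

Start: (x=5, y=3)
  E (east): (x=5, y=3) -> (x=6, y=3)
  W (west): (x=6, y=3) -> (x=5, y=3)
  S (south): (x=5, y=3) -> (x=5, y=4)
Final: (x=5, y=4)

Answer: Final position: (x=5, y=4)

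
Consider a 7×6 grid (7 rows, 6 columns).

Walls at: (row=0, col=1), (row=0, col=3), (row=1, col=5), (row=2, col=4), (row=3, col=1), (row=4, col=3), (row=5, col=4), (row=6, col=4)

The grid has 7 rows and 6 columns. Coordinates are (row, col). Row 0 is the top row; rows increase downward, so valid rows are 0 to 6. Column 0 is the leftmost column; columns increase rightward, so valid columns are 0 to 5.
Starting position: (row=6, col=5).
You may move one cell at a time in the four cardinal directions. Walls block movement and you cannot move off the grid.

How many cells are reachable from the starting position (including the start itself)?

Answer: Reachable cells: 34

Derivation:
BFS flood-fill from (row=6, col=5):
  Distance 0: (row=6, col=5)
  Distance 1: (row=5, col=5)
  Distance 2: (row=4, col=5)
  Distance 3: (row=3, col=5), (row=4, col=4)
  Distance 4: (row=2, col=5), (row=3, col=4)
  Distance 5: (row=3, col=3)
  Distance 6: (row=2, col=3), (row=3, col=2)
  Distance 7: (row=1, col=3), (row=2, col=2), (row=4, col=2)
  Distance 8: (row=1, col=2), (row=1, col=4), (row=2, col=1), (row=4, col=1), (row=5, col=2)
  Distance 9: (row=0, col=2), (row=0, col=4), (row=1, col=1), (row=2, col=0), (row=4, col=0), (row=5, col=1), (row=5, col=3), (row=6, col=2)
  Distance 10: (row=0, col=5), (row=1, col=0), (row=3, col=0), (row=5, col=0), (row=6, col=1), (row=6, col=3)
  Distance 11: (row=0, col=0), (row=6, col=0)
Total reachable: 34 (grid has 34 open cells total)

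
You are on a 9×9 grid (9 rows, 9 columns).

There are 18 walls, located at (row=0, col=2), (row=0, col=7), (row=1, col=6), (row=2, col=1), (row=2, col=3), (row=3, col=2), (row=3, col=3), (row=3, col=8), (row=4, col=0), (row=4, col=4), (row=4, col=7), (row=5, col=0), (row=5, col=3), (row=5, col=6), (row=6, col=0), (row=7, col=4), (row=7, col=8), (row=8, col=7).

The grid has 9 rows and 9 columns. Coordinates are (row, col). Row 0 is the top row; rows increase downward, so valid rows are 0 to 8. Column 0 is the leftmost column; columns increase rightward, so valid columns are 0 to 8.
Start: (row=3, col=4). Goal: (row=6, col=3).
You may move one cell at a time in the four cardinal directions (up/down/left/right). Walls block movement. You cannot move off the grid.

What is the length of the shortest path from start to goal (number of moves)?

BFS from (row=3, col=4) until reaching (row=6, col=3):
  Distance 0: (row=3, col=4)
  Distance 1: (row=2, col=4), (row=3, col=5)
  Distance 2: (row=1, col=4), (row=2, col=5), (row=3, col=6), (row=4, col=5)
  Distance 3: (row=0, col=4), (row=1, col=3), (row=1, col=5), (row=2, col=6), (row=3, col=7), (row=4, col=6), (row=5, col=5)
  Distance 4: (row=0, col=3), (row=0, col=5), (row=1, col=2), (row=2, col=7), (row=5, col=4), (row=6, col=5)
  Distance 5: (row=0, col=6), (row=1, col=1), (row=1, col=7), (row=2, col=2), (row=2, col=8), (row=6, col=4), (row=6, col=6), (row=7, col=5)
  Distance 6: (row=0, col=1), (row=1, col=0), (row=1, col=8), (row=6, col=3), (row=6, col=7), (row=7, col=6), (row=8, col=5)  <- goal reached here
One shortest path (6 moves): (row=3, col=4) -> (row=3, col=5) -> (row=4, col=5) -> (row=5, col=5) -> (row=5, col=4) -> (row=6, col=4) -> (row=6, col=3)

Answer: Shortest path length: 6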